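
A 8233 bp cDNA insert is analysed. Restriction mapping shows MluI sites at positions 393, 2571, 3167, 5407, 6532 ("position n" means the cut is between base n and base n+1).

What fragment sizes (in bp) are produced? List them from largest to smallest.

Linear molecule, 5 cuts → 6 fragments:
  393 − 0 = 393 bp
  2571 − 393 = 2178 bp
  3167 − 2571 = 596 bp
  5407 − 3167 = 2240 bp
  6532 − 5407 = 1125 bp
  8233 − 6532 = 1701 bp
Sorted largest to smallest: 2240, 2178, 1701, 1125, 596, 393 bp.

2240, 2178, 1701, 1125, 596, 393 bp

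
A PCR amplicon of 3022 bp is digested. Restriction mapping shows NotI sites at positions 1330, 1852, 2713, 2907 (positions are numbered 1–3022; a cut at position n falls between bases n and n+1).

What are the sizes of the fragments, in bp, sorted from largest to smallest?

1330, 861, 522, 194, 115 bp

Linear molecule, 4 cuts → 5 fragments:
  1330 − 0 = 1330 bp
  1852 − 1330 = 522 bp
  2713 − 1852 = 861 bp
  2907 − 2713 = 194 bp
  3022 − 2907 = 115 bp
Sorted largest to smallest: 1330, 861, 522, 194, 115 bp.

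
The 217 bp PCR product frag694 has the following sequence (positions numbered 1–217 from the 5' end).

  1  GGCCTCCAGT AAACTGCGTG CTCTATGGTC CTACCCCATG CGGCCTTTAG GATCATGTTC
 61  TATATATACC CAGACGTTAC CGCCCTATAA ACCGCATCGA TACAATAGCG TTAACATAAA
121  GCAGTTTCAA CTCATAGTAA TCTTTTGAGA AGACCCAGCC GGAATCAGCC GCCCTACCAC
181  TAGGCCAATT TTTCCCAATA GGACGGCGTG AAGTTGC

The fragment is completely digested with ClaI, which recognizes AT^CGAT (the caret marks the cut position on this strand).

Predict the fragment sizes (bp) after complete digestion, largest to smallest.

120, 97 bp

The ClaI site (ATCGAT) starts at position 96.
ClaI cuts after base 2 of each site, so after position 97.
Linear molecule, 1 cut → 2 fragments:
  1–97 → 97 bp
  98–217 → 120 bp
Sorted largest to smallest: 120, 97 bp.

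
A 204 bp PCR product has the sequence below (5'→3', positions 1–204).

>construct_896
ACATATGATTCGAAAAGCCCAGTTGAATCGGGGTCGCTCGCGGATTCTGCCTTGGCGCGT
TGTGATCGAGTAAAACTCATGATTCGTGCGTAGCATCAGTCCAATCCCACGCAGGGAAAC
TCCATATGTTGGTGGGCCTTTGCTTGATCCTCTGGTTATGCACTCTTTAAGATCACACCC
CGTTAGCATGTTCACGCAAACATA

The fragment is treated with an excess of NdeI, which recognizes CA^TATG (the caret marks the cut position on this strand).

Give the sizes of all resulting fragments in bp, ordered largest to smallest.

121, 80, 3 bp

NdeI sites (CATATG) start at positions 2, 123.
NdeI cuts after base 2 of each site, so after positions 3, 124.
Linear molecule, 2 cuts → 3 fragments:
  1–3 → 3 bp
  4–124 → 121 bp
  125–204 → 80 bp
Sorted largest to smallest: 121, 80, 3 bp.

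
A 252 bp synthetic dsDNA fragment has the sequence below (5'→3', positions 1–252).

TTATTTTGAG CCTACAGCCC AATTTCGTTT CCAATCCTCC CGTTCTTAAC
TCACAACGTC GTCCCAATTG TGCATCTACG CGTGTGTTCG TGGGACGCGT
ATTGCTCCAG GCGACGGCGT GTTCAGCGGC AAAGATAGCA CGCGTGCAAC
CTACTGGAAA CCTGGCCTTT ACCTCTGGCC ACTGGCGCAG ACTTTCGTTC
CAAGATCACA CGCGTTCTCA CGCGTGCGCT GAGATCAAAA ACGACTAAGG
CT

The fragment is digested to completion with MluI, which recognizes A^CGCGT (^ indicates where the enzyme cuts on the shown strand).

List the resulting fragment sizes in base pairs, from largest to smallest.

78, 70, 45, 32, 17, 10 bp

MluI sites (ACGCGT) start at positions 78, 95, 140, 210, 220.
MluI cuts after the first base of each site, so after positions 78, 95, 140, 210, 220.
Linear molecule, 5 cuts → 6 fragments:
  1–78 → 78 bp
  79–95 → 17 bp
  96–140 → 45 bp
  141–210 → 70 bp
  211–220 → 10 bp
  221–252 → 32 bp
Sorted largest to smallest: 78, 70, 45, 32, 17, 10 bp.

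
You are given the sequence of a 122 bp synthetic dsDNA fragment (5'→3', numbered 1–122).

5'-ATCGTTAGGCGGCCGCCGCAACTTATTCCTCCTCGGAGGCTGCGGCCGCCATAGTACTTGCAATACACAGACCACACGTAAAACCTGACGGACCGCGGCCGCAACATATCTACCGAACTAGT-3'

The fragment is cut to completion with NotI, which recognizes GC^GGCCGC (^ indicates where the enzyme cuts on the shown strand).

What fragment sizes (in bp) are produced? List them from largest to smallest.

NotI sites (GCGGCCGC) start at positions 9, 42, 95.
NotI cuts after base 2 of each site, so after positions 10, 43, 96.
Linear molecule, 3 cuts → 4 fragments:
  1–10 → 10 bp
  11–43 → 33 bp
  44–96 → 53 bp
  97–122 → 26 bp
Sorted largest to smallest: 53, 33, 26, 10 bp.

53, 33, 26, 10 bp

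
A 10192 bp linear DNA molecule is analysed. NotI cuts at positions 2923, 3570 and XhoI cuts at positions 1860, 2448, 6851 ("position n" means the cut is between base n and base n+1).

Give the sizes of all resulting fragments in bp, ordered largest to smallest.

Combined cut positions (sorted): 1860, 2448, 2923, 3570, 6851.
Linear molecule, 5 cuts → 6 fragments:
  1860 − 0 = 1860 bp
  2448 − 1860 = 588 bp
  2923 − 2448 = 475 bp
  3570 − 2923 = 647 bp
  6851 − 3570 = 3281 bp
  10192 − 6851 = 3341 bp
Sorted largest to smallest: 3341, 3281, 1860, 647, 588, 475 bp.

3341, 3281, 1860, 647, 588, 475 bp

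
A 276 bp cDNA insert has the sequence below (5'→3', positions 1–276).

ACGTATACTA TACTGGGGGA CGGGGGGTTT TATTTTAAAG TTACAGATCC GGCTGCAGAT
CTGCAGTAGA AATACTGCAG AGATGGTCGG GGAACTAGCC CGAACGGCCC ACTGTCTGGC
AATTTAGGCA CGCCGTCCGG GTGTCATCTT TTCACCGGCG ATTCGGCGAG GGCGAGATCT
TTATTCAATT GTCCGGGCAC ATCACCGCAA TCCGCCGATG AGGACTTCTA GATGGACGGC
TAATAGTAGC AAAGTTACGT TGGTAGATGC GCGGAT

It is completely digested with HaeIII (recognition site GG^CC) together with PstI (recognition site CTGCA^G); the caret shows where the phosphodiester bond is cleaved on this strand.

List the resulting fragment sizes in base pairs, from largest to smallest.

The HaeIII site (GGCC) starts at position 106.
HaeIII cuts after base 2 of each site, so after position 107.
PstI sites (CTGCAG) start at positions 53, 61, 75.
PstI cuts after base 5 of each site (before the last base), so after positions 57, 65, 79.
Combined cut positions: 57, 65, 79, 107.
Linear molecule, 4 cuts → 5 fragments:
  1–57 → 57 bp
  58–65 → 8 bp
  66–79 → 14 bp
  80–107 → 28 bp
  108–276 → 169 bp
Sorted largest to smallest: 169, 57, 28, 14, 8 bp.

169, 57, 28, 14, 8 bp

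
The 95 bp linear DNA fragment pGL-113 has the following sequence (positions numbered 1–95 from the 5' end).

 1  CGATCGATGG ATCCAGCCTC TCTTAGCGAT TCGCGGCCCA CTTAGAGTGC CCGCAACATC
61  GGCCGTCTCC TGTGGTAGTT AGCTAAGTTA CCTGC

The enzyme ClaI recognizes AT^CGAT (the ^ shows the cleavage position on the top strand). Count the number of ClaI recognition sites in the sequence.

1

ATCGAT occurs starting at position 3.
ClaI cuts at 1 site.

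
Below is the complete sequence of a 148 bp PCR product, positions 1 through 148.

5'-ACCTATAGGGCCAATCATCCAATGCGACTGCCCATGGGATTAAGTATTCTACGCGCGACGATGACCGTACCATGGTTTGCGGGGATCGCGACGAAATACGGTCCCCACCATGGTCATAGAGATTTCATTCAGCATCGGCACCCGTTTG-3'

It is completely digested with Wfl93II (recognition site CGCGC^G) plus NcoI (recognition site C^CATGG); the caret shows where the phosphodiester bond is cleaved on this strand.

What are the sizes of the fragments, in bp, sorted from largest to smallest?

40, 38, 32, 24, 14 bp

The Wfl93II site (CGCGCG) starts at position 52.
Wfl93II cuts after base 5 of each site (before the last base), so after position 56.
NcoI sites (CCATGG) start at positions 32, 70, 108.
NcoI cuts after the first base of each site, so after positions 32, 70, 108.
Combined cut positions: 32, 56, 70, 108.
Linear molecule, 4 cuts → 5 fragments:
  1–32 → 32 bp
  33–56 → 24 bp
  57–70 → 14 bp
  71–108 → 38 bp
  109–148 → 40 bp
Sorted largest to smallest: 40, 38, 32, 24, 14 bp.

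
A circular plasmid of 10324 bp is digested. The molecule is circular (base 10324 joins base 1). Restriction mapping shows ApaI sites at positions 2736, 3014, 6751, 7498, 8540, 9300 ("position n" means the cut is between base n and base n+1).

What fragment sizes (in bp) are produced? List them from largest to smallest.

Circular molecule, 6 cuts → 6 fragments:
  3014 − 2736 = 278 bp
  6751 − 3014 = 3737 bp
  7498 − 6751 = 747 bp
  8540 − 7498 = 1042 bp
  9300 − 8540 = 760 bp
  wrap: 10324 − 9300 + 2736 = 3760 bp
Sorted largest to smallest: 3760, 3737, 1042, 760, 747, 278 bp.

3760, 3737, 1042, 760, 747, 278 bp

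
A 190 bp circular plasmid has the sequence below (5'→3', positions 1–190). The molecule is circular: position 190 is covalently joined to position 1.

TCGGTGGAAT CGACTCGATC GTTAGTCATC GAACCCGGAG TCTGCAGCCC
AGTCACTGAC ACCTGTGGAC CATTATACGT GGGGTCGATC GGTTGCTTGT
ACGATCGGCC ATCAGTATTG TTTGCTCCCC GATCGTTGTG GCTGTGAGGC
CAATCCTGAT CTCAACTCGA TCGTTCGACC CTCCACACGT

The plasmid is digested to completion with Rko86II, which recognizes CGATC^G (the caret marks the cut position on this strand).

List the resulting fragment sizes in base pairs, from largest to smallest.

Rko86II sites (CGATCG) start at positions 16, 86, 102, 130, 168.
Rko86II cuts after base 5 of each site (before the last base), so after positions 20, 90, 106, 134, 172.
Circular molecule, 5 cuts → 5 fragments:
  21–90 → 70 bp
  91–106 → 16 bp
  107–134 → 28 bp
  135–172 → 38 bp
  173–190 then 1–20 → 18 + 20 = 38 bp
Sorted largest to smallest: 70, 38, 38, 28, 16 bp.

70, 38, 38, 28, 16 bp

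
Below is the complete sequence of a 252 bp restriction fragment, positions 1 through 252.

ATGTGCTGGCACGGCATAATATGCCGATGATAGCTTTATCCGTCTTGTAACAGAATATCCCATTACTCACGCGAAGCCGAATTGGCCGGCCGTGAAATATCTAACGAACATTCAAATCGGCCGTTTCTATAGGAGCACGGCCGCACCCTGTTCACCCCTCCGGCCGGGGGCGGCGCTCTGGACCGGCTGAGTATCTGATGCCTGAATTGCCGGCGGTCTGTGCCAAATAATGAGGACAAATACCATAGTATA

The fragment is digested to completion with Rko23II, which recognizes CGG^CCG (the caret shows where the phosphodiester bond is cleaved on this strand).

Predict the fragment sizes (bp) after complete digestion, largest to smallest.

89, 89, 31, 23, 20 bp

Rko23II sites (CGGCCG) start at positions 87, 118, 138, 161.
Rko23II cuts after base 3 of each site, so after positions 89, 120, 140, 163.
Linear molecule, 4 cuts → 5 fragments:
  1–89 → 89 bp
  90–120 → 31 bp
  121–140 → 20 bp
  141–163 → 23 bp
  164–252 → 89 bp
Sorted largest to smallest: 89, 89, 31, 23, 20 bp.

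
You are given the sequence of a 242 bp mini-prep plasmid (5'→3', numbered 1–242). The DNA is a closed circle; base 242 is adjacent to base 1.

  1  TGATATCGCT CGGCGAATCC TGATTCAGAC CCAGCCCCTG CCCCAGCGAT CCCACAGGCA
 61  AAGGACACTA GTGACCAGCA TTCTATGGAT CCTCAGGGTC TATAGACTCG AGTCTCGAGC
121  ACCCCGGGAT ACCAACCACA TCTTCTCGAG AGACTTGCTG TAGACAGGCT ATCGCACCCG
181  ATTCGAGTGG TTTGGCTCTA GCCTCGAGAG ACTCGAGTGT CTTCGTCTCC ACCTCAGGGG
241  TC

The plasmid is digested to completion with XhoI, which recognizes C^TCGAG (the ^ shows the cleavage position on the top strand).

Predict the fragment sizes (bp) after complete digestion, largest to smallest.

137, 58, 31, 9, 7 bp

XhoI sites (CTCGAG) start at positions 107, 114, 145, 203, 212.
XhoI cuts after the first base of each site, so after positions 107, 114, 145, 203, 212.
Circular molecule, 5 cuts → 5 fragments:
  108–114 → 7 bp
  115–145 → 31 bp
  146–203 → 58 bp
  204–212 → 9 bp
  213–242 then 1–107 → 30 + 107 = 137 bp
Sorted largest to smallest: 137, 58, 31, 9, 7 bp.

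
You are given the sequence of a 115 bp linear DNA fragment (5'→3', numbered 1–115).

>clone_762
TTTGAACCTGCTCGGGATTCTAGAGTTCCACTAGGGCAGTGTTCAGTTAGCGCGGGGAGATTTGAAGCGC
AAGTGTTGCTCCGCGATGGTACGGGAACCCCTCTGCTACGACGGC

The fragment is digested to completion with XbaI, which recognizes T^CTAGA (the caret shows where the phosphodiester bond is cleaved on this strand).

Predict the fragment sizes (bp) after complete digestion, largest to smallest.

96, 19 bp

The XbaI site (TCTAGA) starts at position 19.
XbaI cuts after the first base of each site, so after position 19.
Linear molecule, 1 cut → 2 fragments:
  1–19 → 19 bp
  20–115 → 96 bp
Sorted largest to smallest: 96, 19 bp.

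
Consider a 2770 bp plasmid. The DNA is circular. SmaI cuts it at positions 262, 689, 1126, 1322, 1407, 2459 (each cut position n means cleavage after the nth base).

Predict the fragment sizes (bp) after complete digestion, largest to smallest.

1052, 573, 437, 427, 196, 85 bp

Circular molecule, 6 cuts → 6 fragments:
  689 − 262 = 427 bp
  1126 − 689 = 437 bp
  1322 − 1126 = 196 bp
  1407 − 1322 = 85 bp
  2459 − 1407 = 1052 bp
  wrap: 2770 − 2459 + 262 = 573 bp
Sorted largest to smallest: 1052, 573, 437, 427, 196, 85 bp.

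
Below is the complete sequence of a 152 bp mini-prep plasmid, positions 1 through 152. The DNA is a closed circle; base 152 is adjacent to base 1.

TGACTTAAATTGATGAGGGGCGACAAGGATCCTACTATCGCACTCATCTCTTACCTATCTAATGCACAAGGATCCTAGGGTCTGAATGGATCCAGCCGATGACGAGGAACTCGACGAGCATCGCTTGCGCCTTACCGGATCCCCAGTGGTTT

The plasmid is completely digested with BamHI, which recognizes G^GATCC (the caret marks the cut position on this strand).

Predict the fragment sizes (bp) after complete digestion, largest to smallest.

BamHI sites (GGATCC) start at positions 27, 70, 88, 137.
BamHI cuts after the first base of each site, so after positions 27, 70, 88, 137.
Circular molecule, 4 cuts → 4 fragments:
  28–70 → 43 bp
  71–88 → 18 bp
  89–137 → 49 bp
  138–152 then 1–27 → 15 + 27 = 42 bp
Sorted largest to smallest: 49, 43, 42, 18 bp.

49, 43, 42, 18 bp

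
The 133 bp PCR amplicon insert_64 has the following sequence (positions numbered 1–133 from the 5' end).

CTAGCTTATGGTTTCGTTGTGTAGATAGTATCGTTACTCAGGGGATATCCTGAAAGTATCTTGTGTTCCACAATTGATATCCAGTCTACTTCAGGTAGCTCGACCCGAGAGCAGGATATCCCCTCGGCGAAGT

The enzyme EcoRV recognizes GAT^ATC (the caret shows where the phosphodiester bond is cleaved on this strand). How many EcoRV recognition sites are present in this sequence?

3

GATATC occurs starting at positions 44, 76, 115.
EcoRV cuts at 3 sites.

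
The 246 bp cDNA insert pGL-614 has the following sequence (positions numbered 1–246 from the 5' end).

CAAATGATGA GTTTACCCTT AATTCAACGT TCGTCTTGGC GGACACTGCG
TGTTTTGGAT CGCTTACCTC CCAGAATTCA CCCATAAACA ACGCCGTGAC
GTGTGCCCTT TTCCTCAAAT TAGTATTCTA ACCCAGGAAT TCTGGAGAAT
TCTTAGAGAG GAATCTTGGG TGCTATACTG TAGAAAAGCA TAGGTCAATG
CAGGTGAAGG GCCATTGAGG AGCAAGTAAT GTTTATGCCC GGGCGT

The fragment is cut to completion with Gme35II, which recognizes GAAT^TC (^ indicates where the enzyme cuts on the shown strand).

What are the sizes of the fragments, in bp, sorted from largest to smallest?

96, 77, 63, 10 bp

Gme35II sites (GAATTC) start at positions 74, 137, 147.
Gme35II cuts after base 4 of each site, so after positions 77, 140, 150.
Linear molecule, 3 cuts → 4 fragments:
  1–77 → 77 bp
  78–140 → 63 bp
  141–150 → 10 bp
  151–246 → 96 bp
Sorted largest to smallest: 96, 77, 63, 10 bp.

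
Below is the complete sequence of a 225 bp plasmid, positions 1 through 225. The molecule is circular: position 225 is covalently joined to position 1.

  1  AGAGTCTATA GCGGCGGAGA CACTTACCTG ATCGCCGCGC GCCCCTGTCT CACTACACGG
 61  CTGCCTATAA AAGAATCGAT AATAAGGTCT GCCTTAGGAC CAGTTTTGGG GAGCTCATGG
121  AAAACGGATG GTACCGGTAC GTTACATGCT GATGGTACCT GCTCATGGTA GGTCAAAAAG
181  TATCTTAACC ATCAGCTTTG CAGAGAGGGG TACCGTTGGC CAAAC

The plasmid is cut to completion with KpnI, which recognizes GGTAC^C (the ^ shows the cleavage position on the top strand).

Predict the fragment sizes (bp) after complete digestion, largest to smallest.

KpnI sites (GGTACC) start at positions 130, 154, 209.
KpnI cuts after base 5 of each site (before the last base), so after positions 134, 158, 213.
Circular molecule, 3 cuts → 3 fragments:
  135–158 → 24 bp
  159–213 → 55 bp
  214–225 then 1–134 → 12 + 134 = 146 bp
Sorted largest to smallest: 146, 55, 24 bp.

146, 55, 24 bp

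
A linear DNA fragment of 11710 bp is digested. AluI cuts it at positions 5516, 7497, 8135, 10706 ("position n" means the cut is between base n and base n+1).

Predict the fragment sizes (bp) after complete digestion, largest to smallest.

Linear molecule, 4 cuts → 5 fragments:
  5516 − 0 = 5516 bp
  7497 − 5516 = 1981 bp
  8135 − 7497 = 638 bp
  10706 − 8135 = 2571 bp
  11710 − 10706 = 1004 bp
Sorted largest to smallest: 5516, 2571, 1981, 1004, 638 bp.

5516, 2571, 1981, 1004, 638 bp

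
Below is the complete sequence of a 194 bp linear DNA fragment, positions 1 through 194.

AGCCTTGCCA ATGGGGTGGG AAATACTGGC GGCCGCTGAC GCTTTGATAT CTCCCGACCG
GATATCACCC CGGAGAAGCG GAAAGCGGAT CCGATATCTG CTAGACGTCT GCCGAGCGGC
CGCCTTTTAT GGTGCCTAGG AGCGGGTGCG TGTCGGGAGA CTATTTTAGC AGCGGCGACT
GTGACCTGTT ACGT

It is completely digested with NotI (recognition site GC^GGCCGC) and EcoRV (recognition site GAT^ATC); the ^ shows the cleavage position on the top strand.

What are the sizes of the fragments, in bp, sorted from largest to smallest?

77, 32, 30, 22, 18, 15 bp

NotI sites (GCGGCCGC) start at positions 29, 116.
NotI cuts after base 2 of each site, so after positions 30, 117.
EcoRV sites (GATATC) start at positions 46, 61, 93.
EcoRV cuts after base 3 of each site, so after positions 48, 63, 95.
Combined cut positions: 30, 48, 63, 95, 117.
Linear molecule, 5 cuts → 6 fragments:
  1–30 → 30 bp
  31–48 → 18 bp
  49–63 → 15 bp
  64–95 → 32 bp
  96–117 → 22 bp
  118–194 → 77 bp
Sorted largest to smallest: 77, 32, 30, 22, 18, 15 bp.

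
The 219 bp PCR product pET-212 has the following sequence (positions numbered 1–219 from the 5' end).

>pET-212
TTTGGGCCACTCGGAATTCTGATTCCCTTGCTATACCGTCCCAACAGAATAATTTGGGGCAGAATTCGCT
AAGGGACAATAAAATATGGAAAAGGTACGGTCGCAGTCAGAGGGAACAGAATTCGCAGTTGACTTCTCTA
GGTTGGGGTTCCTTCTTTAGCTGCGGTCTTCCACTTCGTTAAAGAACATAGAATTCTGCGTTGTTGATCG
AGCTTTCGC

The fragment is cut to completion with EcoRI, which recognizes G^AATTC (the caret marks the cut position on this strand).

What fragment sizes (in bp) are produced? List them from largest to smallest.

EcoRI sites (GAATTC) start at positions 14, 62, 119, 191.
EcoRI cuts after the first base of each site, so after positions 14, 62, 119, 191.
Linear molecule, 4 cuts → 5 fragments:
  1–14 → 14 bp
  15–62 → 48 bp
  63–119 → 57 bp
  120–191 → 72 bp
  192–219 → 28 bp
Sorted largest to smallest: 72, 57, 48, 28, 14 bp.

72, 57, 48, 28, 14 bp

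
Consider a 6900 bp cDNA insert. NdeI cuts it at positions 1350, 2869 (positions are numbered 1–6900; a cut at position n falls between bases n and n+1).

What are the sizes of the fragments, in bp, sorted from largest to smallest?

Linear molecule, 2 cuts → 3 fragments:
  1350 − 0 = 1350 bp
  2869 − 1350 = 1519 bp
  6900 − 2869 = 4031 bp
Sorted largest to smallest: 4031, 1519, 1350 bp.

4031, 1519, 1350 bp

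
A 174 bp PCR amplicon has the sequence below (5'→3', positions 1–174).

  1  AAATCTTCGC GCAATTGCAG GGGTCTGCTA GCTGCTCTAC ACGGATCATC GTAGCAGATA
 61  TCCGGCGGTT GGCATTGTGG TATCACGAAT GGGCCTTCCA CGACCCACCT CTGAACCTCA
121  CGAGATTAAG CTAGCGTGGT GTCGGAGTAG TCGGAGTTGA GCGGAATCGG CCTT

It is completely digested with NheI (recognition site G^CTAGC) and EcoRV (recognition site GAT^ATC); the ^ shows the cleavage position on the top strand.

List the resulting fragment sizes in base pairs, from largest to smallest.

NheI sites (GCTAGC) start at positions 27, 130.
NheI cuts after the first base of each site, so after positions 27, 130.
The EcoRV site (GATATC) starts at position 57.
EcoRV cuts after base 3 of each site, so after position 59.
Combined cut positions: 27, 59, 130.
Linear molecule, 3 cuts → 4 fragments:
  1–27 → 27 bp
  28–59 → 32 bp
  60–130 → 71 bp
  131–174 → 44 bp
Sorted largest to smallest: 71, 44, 32, 27 bp.

71, 44, 32, 27 bp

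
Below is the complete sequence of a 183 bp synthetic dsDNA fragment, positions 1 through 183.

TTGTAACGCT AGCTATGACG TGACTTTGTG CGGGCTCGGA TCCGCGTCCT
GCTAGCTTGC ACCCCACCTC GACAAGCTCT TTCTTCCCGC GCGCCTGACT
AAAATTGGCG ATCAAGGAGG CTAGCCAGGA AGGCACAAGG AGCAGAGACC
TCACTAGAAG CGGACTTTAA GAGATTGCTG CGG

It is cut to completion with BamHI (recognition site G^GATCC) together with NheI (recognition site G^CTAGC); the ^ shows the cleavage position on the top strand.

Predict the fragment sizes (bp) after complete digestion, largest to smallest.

69, 63, 30, 13, 8 bp

The BamHI site (GGATCC) starts at position 38.
BamHI cuts after the first base of each site, so after position 38.
NheI sites (GCTAGC) start at positions 8, 51, 120.
NheI cuts after the first base of each site, so after positions 8, 51, 120.
Combined cut positions: 8, 38, 51, 120.
Linear molecule, 4 cuts → 5 fragments:
  1–8 → 8 bp
  9–38 → 30 bp
  39–51 → 13 bp
  52–120 → 69 bp
  121–183 → 63 bp
Sorted largest to smallest: 69, 63, 30, 13, 8 bp.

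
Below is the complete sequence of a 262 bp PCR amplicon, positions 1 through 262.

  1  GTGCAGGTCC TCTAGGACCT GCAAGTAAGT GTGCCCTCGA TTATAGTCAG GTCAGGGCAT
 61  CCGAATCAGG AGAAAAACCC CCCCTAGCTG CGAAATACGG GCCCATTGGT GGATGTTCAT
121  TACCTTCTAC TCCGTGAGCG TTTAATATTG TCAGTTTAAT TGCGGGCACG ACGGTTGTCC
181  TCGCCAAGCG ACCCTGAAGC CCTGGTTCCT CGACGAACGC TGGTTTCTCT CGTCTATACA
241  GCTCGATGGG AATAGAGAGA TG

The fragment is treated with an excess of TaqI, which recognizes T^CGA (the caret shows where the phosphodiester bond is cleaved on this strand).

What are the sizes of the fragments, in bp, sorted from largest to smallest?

173, 37, 33, 19 bp

TaqI sites (TCGA) start at positions 37, 210, 243.
TaqI cuts after the first base of each site, so after positions 37, 210, 243.
Linear molecule, 3 cuts → 4 fragments:
  1–37 → 37 bp
  38–210 → 173 bp
  211–243 → 33 bp
  244–262 → 19 bp
Sorted largest to smallest: 173, 37, 33, 19 bp.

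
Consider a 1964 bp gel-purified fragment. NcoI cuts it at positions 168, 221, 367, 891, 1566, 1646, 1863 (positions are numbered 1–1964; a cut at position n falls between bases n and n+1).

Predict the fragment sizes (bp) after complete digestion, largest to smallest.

Linear molecule, 7 cuts → 8 fragments:
  168 − 0 = 168 bp
  221 − 168 = 53 bp
  367 − 221 = 146 bp
  891 − 367 = 524 bp
  1566 − 891 = 675 bp
  1646 − 1566 = 80 bp
  1863 − 1646 = 217 bp
  1964 − 1863 = 101 bp
Sorted largest to smallest: 675, 524, 217, 168, 146, 101, 80, 53 bp.

675, 524, 217, 168, 146, 101, 80, 53 bp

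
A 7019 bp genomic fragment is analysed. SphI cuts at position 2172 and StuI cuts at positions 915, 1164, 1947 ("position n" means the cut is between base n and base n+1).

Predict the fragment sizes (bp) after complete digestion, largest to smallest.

Combined cut positions (sorted): 915, 1164, 1947, 2172.
Linear molecule, 4 cuts → 5 fragments:
  915 − 0 = 915 bp
  1164 − 915 = 249 bp
  1947 − 1164 = 783 bp
  2172 − 1947 = 225 bp
  7019 − 2172 = 4847 bp
Sorted largest to smallest: 4847, 915, 783, 249, 225 bp.

4847, 915, 783, 249, 225 bp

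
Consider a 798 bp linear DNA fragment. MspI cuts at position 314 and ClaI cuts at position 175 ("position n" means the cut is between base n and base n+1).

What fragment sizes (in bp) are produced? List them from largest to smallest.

Combined cut positions (sorted): 175, 314.
Linear molecule, 2 cuts → 3 fragments:
  175 − 0 = 175 bp
  314 − 175 = 139 bp
  798 − 314 = 484 bp
Sorted largest to smallest: 484, 175, 139 bp.

484, 175, 139 bp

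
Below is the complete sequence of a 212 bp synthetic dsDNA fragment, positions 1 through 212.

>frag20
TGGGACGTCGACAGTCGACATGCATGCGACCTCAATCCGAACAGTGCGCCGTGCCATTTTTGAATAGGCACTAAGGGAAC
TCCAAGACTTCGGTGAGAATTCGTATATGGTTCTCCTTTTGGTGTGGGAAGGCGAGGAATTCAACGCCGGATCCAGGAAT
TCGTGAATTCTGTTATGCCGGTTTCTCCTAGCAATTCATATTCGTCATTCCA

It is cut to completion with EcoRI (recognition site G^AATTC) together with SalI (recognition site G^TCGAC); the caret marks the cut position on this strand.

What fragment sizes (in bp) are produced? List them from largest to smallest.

EcoRI sites (GAATTC) start at positions 97, 137, 157, 165.
EcoRI cuts after the first base of each site, so after positions 97, 137, 157, 165.
SalI sites (GTCGAC) start at positions 7, 14.
SalI cuts after the first base of each site, so after positions 7, 14.
Combined cut positions: 7, 14, 97, 137, 157, 165.
Linear molecule, 6 cuts → 7 fragments:
  1–7 → 7 bp
  8–14 → 7 bp
  15–97 → 83 bp
  98–137 → 40 bp
  138–157 → 20 bp
  158–165 → 8 bp
  166–212 → 47 bp
Sorted largest to smallest: 83, 47, 40, 20, 8, 7, 7 bp.

83, 47, 40, 20, 8, 7, 7 bp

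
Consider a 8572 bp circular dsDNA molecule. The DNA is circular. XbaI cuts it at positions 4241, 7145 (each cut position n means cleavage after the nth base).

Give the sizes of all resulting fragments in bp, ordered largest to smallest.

5668, 2904 bp

Circular molecule, 2 cuts → 2 fragments:
  7145 − 4241 = 2904 bp
  wrap: 8572 − 7145 + 4241 = 5668 bp
Sorted largest to smallest: 5668, 2904 bp.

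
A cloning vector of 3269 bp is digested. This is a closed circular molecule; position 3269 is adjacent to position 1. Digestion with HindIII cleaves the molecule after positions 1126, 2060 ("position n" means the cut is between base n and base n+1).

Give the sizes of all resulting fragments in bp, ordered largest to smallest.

Circular molecule, 2 cuts → 2 fragments:
  2060 − 1126 = 934 bp
  wrap: 3269 − 2060 + 1126 = 2335 bp
Sorted largest to smallest: 2335, 934 bp.

2335, 934 bp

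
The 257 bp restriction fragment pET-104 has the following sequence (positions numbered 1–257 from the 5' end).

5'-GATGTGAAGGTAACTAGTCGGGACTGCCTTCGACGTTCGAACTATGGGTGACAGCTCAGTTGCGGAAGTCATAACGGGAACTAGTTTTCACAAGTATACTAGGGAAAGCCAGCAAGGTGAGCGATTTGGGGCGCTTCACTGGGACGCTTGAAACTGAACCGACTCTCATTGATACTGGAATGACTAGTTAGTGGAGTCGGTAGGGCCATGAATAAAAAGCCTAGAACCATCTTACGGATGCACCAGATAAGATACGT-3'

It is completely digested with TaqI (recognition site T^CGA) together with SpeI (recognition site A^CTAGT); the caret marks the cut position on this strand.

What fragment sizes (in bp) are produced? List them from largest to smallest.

TaqI sites (TCGA) start at positions 30, 37.
TaqI cuts after the first base of each site, so after positions 30, 37.
SpeI sites (ACTAGT) start at positions 13, 80, 183.
SpeI cuts after the first base of each site, so after positions 13, 80, 183.
Combined cut positions: 13, 30, 37, 80, 183.
Linear molecule, 5 cuts → 6 fragments:
  1–13 → 13 bp
  14–30 → 17 bp
  31–37 → 7 bp
  38–80 → 43 bp
  81–183 → 103 bp
  184–257 → 74 bp
Sorted largest to smallest: 103, 74, 43, 17, 13, 7 bp.

103, 74, 43, 17, 13, 7 bp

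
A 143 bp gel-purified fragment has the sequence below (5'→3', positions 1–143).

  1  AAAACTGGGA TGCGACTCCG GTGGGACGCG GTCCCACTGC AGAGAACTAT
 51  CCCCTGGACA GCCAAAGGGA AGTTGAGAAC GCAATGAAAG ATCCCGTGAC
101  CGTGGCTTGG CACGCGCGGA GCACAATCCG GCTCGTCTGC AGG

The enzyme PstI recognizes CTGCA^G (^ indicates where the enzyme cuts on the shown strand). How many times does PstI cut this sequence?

CTGCAG occurs starting at positions 37, 137.
PstI cuts at 2 sites.

2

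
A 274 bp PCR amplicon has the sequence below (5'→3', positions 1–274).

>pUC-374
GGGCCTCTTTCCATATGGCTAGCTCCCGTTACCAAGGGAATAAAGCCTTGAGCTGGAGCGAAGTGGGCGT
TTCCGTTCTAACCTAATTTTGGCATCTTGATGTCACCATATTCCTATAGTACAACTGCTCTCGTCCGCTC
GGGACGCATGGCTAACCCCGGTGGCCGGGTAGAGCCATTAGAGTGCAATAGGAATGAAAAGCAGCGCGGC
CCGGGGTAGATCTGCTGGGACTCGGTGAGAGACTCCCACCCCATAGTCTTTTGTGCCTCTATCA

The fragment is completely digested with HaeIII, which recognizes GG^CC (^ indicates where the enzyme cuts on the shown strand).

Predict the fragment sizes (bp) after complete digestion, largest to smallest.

161, 65, 45, 3 bp

HaeIII sites (GGCC) start at positions 2, 163, 208.
HaeIII cuts after base 2 of each site, so after positions 3, 164, 209.
Linear molecule, 3 cuts → 4 fragments:
  1–3 → 3 bp
  4–164 → 161 bp
  165–209 → 45 bp
  210–274 → 65 bp
Sorted largest to smallest: 161, 65, 45, 3 bp.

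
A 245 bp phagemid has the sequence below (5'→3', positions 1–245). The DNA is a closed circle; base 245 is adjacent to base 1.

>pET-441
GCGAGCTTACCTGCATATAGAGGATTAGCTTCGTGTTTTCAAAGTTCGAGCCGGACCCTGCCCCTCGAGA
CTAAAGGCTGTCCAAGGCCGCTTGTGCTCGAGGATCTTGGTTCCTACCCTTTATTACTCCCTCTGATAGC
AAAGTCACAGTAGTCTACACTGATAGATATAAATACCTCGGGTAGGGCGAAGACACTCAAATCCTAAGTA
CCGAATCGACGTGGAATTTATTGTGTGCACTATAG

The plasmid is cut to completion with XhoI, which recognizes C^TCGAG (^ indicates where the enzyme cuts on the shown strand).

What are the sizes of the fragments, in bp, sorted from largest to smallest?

XhoI sites (CTCGAG) start at positions 64, 97.
XhoI cuts after the first base of each site, so after positions 64, 97.
Circular molecule, 2 cuts → 2 fragments:
  65–97 → 33 bp
  98–245 then 1–64 → 148 + 64 = 212 bp
Sorted largest to smallest: 212, 33 bp.

212, 33 bp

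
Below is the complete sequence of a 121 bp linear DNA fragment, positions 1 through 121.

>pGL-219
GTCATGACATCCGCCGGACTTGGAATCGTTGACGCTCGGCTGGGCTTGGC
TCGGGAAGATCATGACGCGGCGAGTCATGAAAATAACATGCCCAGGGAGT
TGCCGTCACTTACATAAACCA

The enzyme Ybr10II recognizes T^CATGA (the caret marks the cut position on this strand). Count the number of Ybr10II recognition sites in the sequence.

3

TCATGA occurs starting at positions 2, 60, 75.
Ybr10II cuts at 3 sites.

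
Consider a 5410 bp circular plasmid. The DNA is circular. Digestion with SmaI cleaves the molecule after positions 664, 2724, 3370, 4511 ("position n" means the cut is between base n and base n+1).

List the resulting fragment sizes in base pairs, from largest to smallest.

2060, 1563, 1141, 646 bp

Circular molecule, 4 cuts → 4 fragments:
  2724 − 664 = 2060 bp
  3370 − 2724 = 646 bp
  4511 − 3370 = 1141 bp
  wrap: 5410 − 4511 + 664 = 1563 bp
Sorted largest to smallest: 2060, 1563, 1141, 646 bp.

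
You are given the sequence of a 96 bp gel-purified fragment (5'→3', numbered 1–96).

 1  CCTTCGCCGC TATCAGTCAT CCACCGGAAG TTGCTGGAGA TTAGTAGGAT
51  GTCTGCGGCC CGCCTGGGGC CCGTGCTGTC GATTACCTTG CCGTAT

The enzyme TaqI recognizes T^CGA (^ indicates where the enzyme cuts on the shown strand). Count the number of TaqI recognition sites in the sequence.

1

TCGA occurs starting at position 79.
TaqI cuts at 1 site.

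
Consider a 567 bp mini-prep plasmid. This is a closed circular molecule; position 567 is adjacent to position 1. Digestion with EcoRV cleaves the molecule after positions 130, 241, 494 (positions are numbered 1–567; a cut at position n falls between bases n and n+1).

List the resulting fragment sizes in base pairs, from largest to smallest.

253, 203, 111 bp

Circular molecule, 3 cuts → 3 fragments:
  241 − 130 = 111 bp
  494 − 241 = 253 bp
  wrap: 567 − 494 + 130 = 203 bp
Sorted largest to smallest: 253, 203, 111 bp.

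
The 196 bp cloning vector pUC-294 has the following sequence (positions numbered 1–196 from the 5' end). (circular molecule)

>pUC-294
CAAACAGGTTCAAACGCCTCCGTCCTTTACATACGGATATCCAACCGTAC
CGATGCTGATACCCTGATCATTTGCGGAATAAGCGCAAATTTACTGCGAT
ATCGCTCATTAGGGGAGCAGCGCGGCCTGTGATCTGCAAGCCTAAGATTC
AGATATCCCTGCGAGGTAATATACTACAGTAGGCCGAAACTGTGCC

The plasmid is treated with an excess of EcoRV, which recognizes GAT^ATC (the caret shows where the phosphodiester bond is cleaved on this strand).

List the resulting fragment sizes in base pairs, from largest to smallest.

80, 62, 54 bp

EcoRV sites (GATATC) start at positions 36, 98, 152.
EcoRV cuts after base 3 of each site, so after positions 38, 100, 154.
Circular molecule, 3 cuts → 3 fragments:
  39–100 → 62 bp
  101–154 → 54 bp
  155–196 then 1–38 → 42 + 38 = 80 bp
Sorted largest to smallest: 80, 62, 54 bp.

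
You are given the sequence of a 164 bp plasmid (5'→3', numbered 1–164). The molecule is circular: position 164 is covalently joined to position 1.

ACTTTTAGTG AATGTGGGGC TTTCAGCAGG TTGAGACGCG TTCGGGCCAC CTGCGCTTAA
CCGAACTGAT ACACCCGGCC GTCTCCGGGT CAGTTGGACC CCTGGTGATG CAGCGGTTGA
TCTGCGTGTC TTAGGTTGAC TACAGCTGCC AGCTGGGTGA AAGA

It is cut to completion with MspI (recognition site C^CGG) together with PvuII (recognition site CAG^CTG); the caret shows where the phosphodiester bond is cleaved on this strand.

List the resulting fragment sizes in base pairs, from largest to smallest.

87, 60, 10, 7 bp

MspI sites (CCGG) start at positions 75, 85.
MspI cuts after the first base of each site, so after positions 75, 85.
PvuII sites (CAGCTG) start at positions 143, 150.
PvuII cuts after base 3 of each site, so after positions 145, 152.
Combined cut positions: 75, 85, 145, 152.
Circular molecule, 4 cuts → 4 fragments:
  76–85 → 10 bp
  86–145 → 60 bp
  146–152 → 7 bp
  153–164 then 1–75 → 12 + 75 = 87 bp
Sorted largest to smallest: 87, 60, 10, 7 bp.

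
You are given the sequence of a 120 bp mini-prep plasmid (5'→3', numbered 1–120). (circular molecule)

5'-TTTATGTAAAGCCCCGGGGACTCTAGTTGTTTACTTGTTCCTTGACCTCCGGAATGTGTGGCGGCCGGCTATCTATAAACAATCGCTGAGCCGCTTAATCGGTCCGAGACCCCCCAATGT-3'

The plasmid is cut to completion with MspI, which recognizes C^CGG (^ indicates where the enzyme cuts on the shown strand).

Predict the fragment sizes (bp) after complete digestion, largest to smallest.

69, 35, 16 bp

MspI sites (CCGG) start at positions 14, 49, 65.
MspI cuts after the first base of each site, so after positions 14, 49, 65.
Circular molecule, 3 cuts → 3 fragments:
  15–49 → 35 bp
  50–65 → 16 bp
  66–120 then 1–14 → 55 + 14 = 69 bp
Sorted largest to smallest: 69, 35, 16 bp.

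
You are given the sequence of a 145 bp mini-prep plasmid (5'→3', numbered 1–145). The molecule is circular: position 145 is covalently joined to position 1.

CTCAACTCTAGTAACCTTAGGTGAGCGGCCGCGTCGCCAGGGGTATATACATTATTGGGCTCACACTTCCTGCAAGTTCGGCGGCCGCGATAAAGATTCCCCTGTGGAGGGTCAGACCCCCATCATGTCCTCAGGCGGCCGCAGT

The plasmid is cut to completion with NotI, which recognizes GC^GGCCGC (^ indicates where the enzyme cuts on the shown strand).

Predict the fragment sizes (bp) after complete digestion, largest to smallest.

NotI sites (GCGGCCGC) start at positions 25, 81, 135.
NotI cuts after base 2 of each site, so after positions 26, 82, 136.
Circular molecule, 3 cuts → 3 fragments:
  27–82 → 56 bp
  83–136 → 54 bp
  137–145 then 1–26 → 9 + 26 = 35 bp
Sorted largest to smallest: 56, 54, 35 bp.

56, 54, 35 bp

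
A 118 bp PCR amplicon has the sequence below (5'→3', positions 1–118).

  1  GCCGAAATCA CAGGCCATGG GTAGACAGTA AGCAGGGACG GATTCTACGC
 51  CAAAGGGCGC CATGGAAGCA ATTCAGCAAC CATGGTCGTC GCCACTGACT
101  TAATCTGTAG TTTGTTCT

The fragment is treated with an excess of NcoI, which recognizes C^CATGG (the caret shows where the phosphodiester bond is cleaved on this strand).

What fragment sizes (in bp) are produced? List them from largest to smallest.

45, 38, 20, 15 bp

NcoI sites (CCATGG) start at positions 15, 60, 80.
NcoI cuts after the first base of each site, so after positions 15, 60, 80.
Linear molecule, 3 cuts → 4 fragments:
  1–15 → 15 bp
  16–60 → 45 bp
  61–80 → 20 bp
  81–118 → 38 bp
Sorted largest to smallest: 45, 38, 20, 15 bp.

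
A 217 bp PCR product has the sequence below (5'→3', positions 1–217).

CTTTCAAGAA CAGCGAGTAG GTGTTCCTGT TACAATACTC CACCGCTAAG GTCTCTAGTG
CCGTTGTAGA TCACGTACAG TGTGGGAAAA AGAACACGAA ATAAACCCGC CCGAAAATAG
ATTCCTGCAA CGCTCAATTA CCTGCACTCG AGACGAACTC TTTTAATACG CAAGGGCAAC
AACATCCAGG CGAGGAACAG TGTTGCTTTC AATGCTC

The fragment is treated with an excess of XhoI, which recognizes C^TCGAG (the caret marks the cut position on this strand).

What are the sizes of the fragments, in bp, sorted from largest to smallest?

The XhoI site (CTCGAG) starts at position 147.
XhoI cuts after the first base of each site, so after position 147.
Linear molecule, 1 cut → 2 fragments:
  1–147 → 147 bp
  148–217 → 70 bp
Sorted largest to smallest: 147, 70 bp.

147, 70 bp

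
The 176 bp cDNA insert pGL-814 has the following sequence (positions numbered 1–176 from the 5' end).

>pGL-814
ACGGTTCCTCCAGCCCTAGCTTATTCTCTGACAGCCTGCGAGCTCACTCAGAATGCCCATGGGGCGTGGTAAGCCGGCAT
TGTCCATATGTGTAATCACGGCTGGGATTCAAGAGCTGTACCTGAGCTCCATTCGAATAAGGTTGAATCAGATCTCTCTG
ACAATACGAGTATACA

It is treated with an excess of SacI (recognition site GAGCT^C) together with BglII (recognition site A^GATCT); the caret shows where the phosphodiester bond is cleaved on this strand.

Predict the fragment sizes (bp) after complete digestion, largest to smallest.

84, 44, 26, 22 bp

SacI sites (GAGCTC) start at positions 40, 124.
SacI cuts after base 5 of each site (before the last base), so after positions 44, 128.
The BglII site (AGATCT) starts at position 150.
BglII cuts after the first base of each site, so after position 150.
Combined cut positions: 44, 128, 150.
Linear molecule, 3 cuts → 4 fragments:
  1–44 → 44 bp
  45–128 → 84 bp
  129–150 → 22 bp
  151–176 → 26 bp
Sorted largest to smallest: 84, 44, 26, 22 bp.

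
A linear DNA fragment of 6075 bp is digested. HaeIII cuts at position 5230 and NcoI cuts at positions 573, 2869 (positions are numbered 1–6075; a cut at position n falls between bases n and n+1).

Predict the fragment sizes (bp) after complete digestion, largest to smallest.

Combined cut positions (sorted): 573, 2869, 5230.
Linear molecule, 3 cuts → 4 fragments:
  573 − 0 = 573 bp
  2869 − 573 = 2296 bp
  5230 − 2869 = 2361 bp
  6075 − 5230 = 845 bp
Sorted largest to smallest: 2361, 2296, 845, 573 bp.

2361, 2296, 845, 573 bp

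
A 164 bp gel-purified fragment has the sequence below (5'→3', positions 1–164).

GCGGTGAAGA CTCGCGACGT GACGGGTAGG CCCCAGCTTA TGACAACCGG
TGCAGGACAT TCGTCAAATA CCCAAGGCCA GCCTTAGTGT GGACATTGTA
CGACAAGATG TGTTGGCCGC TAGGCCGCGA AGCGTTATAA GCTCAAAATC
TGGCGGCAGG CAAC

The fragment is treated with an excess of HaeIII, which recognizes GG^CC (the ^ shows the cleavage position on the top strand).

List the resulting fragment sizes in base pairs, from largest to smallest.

HaeIII sites (GGCC) start at positions 29, 76, 115, 123.
HaeIII cuts after base 2 of each site, so after positions 30, 77, 116, 124.
Linear molecule, 4 cuts → 5 fragments:
  1–30 → 30 bp
  31–77 → 47 bp
  78–116 → 39 bp
  117–124 → 8 bp
  125–164 → 40 bp
Sorted largest to smallest: 47, 40, 39, 30, 8 bp.

47, 40, 39, 30, 8 bp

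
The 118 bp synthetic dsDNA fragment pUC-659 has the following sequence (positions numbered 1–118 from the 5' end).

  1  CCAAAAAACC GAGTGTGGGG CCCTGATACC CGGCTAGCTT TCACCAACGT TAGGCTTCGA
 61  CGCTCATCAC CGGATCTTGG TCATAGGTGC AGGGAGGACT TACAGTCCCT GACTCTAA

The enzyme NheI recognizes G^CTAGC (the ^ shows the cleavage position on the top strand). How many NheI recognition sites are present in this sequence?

GCTAGC occurs starting at position 33.
NheI cuts at 1 site.

1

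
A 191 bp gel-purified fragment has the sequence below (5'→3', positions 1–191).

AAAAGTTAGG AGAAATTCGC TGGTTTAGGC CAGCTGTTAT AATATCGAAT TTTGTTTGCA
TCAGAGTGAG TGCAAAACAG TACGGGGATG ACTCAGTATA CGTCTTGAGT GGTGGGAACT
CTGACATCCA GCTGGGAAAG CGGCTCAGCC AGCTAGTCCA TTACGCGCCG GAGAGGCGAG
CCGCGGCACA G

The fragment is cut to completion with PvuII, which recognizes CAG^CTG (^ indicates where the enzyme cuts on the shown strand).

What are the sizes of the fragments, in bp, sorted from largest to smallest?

98, 60, 33 bp

PvuII sites (CAGCTG) start at positions 31, 129.
PvuII cuts after base 3 of each site, so after positions 33, 131.
Linear molecule, 2 cuts → 3 fragments:
  1–33 → 33 bp
  34–131 → 98 bp
  132–191 → 60 bp
Sorted largest to smallest: 98, 60, 33 bp.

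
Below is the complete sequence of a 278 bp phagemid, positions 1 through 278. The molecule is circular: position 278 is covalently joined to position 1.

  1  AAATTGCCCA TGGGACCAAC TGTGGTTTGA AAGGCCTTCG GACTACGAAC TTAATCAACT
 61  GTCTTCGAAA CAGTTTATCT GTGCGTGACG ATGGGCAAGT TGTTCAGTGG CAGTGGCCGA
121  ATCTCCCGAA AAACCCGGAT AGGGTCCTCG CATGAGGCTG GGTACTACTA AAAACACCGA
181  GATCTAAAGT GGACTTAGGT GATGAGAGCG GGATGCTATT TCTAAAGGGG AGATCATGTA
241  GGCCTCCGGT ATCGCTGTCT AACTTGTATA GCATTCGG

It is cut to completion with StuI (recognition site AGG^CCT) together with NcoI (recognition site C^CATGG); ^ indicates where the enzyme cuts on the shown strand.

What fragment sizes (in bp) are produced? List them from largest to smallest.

StuI sites (AGGCCT) start at positions 32, 240.
StuI cuts after base 3 of each site, so after positions 34, 242.
The NcoI site (CCATGG) starts at position 8.
NcoI cuts after the first base of each site, so after position 8.
Combined cut positions: 8, 34, 242.
Circular molecule, 3 cuts → 3 fragments:
  9–34 → 26 bp
  35–242 → 208 bp
  243–278 then 1–8 → 36 + 8 = 44 bp
Sorted largest to smallest: 208, 44, 26 bp.

208, 44, 26 bp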